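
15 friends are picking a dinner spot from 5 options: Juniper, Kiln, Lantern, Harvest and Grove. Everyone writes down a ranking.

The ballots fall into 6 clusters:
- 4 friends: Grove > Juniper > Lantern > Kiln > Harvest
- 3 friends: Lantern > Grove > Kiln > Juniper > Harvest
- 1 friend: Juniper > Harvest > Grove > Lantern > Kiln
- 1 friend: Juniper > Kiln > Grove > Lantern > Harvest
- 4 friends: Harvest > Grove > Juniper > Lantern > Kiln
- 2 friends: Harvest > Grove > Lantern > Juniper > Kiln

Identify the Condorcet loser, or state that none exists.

Harvest

Pairwise majorities:
Juniper vs Kiln: Juniper preferred on 4+1+1+4+2 = 12 ballots; Juniper wins 12–3.
Juniper vs Lantern: 10 to 5, Juniper.
Juniper–Harvest: Juniper 9–6.
Juniper vs Grove: Grove, 13–2.
Kiln vs Lantern: 1 for Kiln, 14 for Lantern — Lantern by 14–1.
Kiln vs Harvest: Kiln preferred on 4+3+1 = 8 ballots; Kiln wins 8–7.
Kiln vs Grove: 1 to 14, Grove.
Lantern–Harvest: Lantern 8–7.
Lantern vs Grove: Lantern is ranked higher on 3 ballots, Grove on 12. Grove wins 12–3.
Harvest vs Grove: 7 to 8, Grove.
Only Harvest has no wins; Harvest is the Condorcet loser.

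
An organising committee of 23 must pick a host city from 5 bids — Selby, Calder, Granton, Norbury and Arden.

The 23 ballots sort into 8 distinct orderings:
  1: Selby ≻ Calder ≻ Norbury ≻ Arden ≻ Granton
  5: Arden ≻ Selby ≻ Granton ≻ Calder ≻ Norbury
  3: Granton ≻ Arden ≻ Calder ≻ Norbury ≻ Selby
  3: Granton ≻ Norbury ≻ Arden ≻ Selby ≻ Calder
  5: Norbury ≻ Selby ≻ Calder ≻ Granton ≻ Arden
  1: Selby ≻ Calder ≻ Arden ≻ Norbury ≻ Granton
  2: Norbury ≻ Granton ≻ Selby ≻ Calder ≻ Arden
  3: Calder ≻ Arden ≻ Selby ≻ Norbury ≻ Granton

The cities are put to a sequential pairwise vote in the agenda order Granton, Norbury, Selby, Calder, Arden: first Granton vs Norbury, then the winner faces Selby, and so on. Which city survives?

Calder

Round 1: Granton vs Norbury — 11–12, Norbury advances.
Round 2: Norbury vs Selby — 13–10, Norbury advances.
Round 3: Norbury vs Calder — 10–13, Calder advances.
Round 4: Calder vs Arden — 12–11, Calder advances.
The agenda winner is Calder.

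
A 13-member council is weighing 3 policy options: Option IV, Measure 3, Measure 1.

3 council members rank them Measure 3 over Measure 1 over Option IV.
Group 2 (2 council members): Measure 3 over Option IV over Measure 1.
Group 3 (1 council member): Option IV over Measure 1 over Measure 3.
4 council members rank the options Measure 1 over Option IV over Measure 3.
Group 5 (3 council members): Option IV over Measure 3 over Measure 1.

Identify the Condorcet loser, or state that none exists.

Head-to-head results (13 council members):
Option IV vs Measure 3: Option IV wins 8–5.
Option IV–Measure 1: Measure 1 7–6.
Measure 3 vs Measure 1: 8 to 5, Measure 3.
Each option has at least one pairwise win (Option IV beats Measure 3; Measure 3 beats Measure 1; Measure 1 beats Option IV) — no Condorcet loser.

none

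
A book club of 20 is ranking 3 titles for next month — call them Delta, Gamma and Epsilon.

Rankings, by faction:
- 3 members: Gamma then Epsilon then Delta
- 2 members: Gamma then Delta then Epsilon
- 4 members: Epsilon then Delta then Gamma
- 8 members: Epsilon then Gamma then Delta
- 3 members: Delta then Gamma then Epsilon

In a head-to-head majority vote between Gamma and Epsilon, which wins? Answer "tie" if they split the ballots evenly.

Ballots ranking Gamma above Epsilon: 3 + 2 + 3 = 8.
Ballots ranking Epsilon above Gamma: 20 − 8 = 12.
Epsilon wins the head-to-head 12–8.

Epsilon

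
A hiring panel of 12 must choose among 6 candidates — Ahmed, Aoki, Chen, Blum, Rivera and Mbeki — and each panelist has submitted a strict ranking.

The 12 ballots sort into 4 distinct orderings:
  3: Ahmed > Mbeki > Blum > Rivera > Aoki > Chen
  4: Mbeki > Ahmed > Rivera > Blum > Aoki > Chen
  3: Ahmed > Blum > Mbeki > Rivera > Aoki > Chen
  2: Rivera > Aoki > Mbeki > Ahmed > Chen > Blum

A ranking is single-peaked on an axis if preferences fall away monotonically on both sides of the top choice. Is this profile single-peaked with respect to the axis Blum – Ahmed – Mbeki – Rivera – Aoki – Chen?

Axis positions: Blum=1, Ahmed=2, Mbeki=3, Rivera=4, Aoki=5, Chen=6.
Group 1 (peak Ahmed at position 2): ranking walks positions 2-3-1-4-5-6, expanding outward from the peak — single-peaked.
Group 2 (peak Mbeki at position 3): ranking walks positions 3-2-4-1-5-6, expanding outward from the peak — single-peaked.
Group 3 (peak Ahmed at position 2): ranking walks positions 2-1-3-4-5-6, expanding outward from the peak — single-peaked.
Group 4 (peak Rivera at position 4): ranking walks positions 4-5-3-2-6-1, expanding outward from the peak — single-peaked.
Every ranking is single-peaked on this axis.

yes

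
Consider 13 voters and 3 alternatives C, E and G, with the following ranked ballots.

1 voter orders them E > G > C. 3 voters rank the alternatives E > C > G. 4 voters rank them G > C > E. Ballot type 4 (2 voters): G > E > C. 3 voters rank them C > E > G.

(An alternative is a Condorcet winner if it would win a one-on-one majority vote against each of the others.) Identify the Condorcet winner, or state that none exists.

Head-to-head results (13 voters):
C vs E: C, 7–6.
C–G: G 7–6.
E–G: E 7–6.
No alternative is unbeaten: C loses to G; E loses to C; G loses to E. In particular C > E > G > C is a majority cycle — no Condorcet winner exists.

none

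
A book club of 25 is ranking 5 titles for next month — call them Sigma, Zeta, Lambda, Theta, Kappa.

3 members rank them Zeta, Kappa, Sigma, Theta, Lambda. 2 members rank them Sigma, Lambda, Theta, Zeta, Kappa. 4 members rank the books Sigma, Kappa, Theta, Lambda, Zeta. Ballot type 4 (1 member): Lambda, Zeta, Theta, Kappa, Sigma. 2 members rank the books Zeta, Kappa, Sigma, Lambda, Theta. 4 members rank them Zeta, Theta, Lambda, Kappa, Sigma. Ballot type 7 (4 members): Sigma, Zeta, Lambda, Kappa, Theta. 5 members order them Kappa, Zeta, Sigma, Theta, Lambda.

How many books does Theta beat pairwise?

1

Theta against each rival (25 members):
Theta vs Sigma: Theta is ranked higher on 1+4 = 5 ballots, Sigma on 20. Sigma wins 20–5.
Theta vs Zeta: 6 to 19, Zeta.
Theta vs Lambda: 3+4+4+5 = 16 for Theta, 9 for Lambda — Theta by 16–9.
Theta vs Kappa: Theta preferred on 2+1+4 = 7 ballots; Kappa wins 18–7.
Theta beats Lambda; loses to Sigma, Zeta, Kappa — 1 pairwise win.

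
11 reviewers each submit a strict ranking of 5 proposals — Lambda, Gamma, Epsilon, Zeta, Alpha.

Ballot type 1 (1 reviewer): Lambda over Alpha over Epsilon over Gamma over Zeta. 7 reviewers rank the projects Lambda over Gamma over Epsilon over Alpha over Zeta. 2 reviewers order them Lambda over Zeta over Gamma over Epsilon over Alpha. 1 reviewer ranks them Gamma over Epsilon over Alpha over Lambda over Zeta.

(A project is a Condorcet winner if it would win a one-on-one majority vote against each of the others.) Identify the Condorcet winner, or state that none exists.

Pairwise majorities:
Lambda vs Gamma: Lambda is ranked higher on 1+7+2 = 10 ballots, Gamma on 1. Lambda wins 10–1.
Lambda vs Epsilon: Lambda is ranked higher on 1+7+2 = 10 ballots, Epsilon on 1. Lambda wins 10–1.
Lambda vs Zeta: Lambda is ranked higher on 1+7+2+1 = 11 ballots, Zeta on 0. Lambda wins 11–0.
Lambda vs Alpha: Lambda is ranked higher on 1+7+2 = 10 ballots, Alpha on 1. Lambda wins 10–1.
Gamma vs Epsilon: Gamma preferred on 7+2+1 = 10 ballots; Gamma wins 10–1.
Gamma vs Zeta: Gamma is ranked higher on 1+7+1 = 9 ballots, Zeta on 2. Gamma wins 9–2.
Gamma vs Alpha: 7+2+1 = 10 for Gamma, 1 for Alpha — Gamma by 10–1.
Epsilon vs Zeta: Epsilon is ranked higher on 1+7+1 = 9 ballots, Zeta on 2. Epsilon wins 9–2.
Epsilon vs Alpha: Epsilon is ranked higher on 7+2+1 = 10 ballots, Alpha on 1. Epsilon wins 10–1.
Zeta vs Alpha: Zeta is ranked higher on 2 ballots, Alpha on 9. Alpha wins 9–2.
Lambda defeats every rival head-to-head and is the Condorcet winner.

Lambda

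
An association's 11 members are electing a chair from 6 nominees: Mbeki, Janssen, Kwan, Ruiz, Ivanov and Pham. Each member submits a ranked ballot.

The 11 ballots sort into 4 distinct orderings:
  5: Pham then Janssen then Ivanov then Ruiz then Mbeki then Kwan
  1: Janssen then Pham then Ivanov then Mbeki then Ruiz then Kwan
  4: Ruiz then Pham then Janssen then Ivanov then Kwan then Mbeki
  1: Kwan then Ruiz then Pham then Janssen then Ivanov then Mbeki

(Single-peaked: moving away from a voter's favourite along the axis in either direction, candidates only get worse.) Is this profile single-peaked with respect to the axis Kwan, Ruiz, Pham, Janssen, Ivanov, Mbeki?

Axis positions: Kwan=1, Ruiz=2, Pham=3, Janssen=4, Ivanov=5, Mbeki=6.
Group 1 (peak Pham at position 3): ranking walks positions 3-4-5-2-6-1, expanding outward from the peak — single-peaked.
Group 2 (peak Janssen at position 4): ranking walks positions 4-3-5-6-2-1, expanding outward from the peak — single-peaked.
Group 3 (peak Ruiz at position 2): ranking walks positions 2-3-4-5-1-6, expanding outward from the peak — single-peaked.
Group 4 (peak Kwan at position 1): ranking walks positions 1-2-3-4-5-6, expanding outward from the peak — single-peaked.
Every ranking is single-peaked on this axis.

yes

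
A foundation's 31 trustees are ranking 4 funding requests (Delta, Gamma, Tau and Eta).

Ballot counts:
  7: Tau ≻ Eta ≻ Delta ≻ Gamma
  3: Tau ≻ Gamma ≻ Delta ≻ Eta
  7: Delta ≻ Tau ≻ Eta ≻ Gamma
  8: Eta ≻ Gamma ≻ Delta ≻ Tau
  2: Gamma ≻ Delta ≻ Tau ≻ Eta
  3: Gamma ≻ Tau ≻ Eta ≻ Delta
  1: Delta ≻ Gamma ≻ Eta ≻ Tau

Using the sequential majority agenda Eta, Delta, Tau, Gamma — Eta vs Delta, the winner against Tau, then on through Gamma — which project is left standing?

Round 1: Eta vs Delta — 18–13, Eta advances.
Round 2: Eta vs Tau — 9–22, Tau advances.
Round 3: Tau vs Gamma — 17–14, Tau advances.
Tau survives the agenda.

Tau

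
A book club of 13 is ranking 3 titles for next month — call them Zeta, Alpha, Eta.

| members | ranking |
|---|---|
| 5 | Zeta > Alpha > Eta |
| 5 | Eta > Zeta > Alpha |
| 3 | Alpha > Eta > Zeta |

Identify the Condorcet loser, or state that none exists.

none

Pairwise majorities:
Zeta vs Alpha: Zeta wins 10–3.
Zeta vs Eta: 5 to 8, Eta.
Alpha vs Eta: Alpha, 8–5.
No book is winless: Zeta beats Alpha; Alpha beats Eta; Eta beats Zeta. There is no Condorcet loser.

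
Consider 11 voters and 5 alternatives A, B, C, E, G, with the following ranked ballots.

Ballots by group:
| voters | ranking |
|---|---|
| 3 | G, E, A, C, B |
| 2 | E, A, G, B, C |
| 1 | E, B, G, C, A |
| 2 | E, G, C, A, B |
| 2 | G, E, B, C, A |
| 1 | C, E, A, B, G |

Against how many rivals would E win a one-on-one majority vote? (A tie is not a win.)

4

E against each rival (11 voters):
E vs A: E preferred on 3+2+1+2+2+1 = 11 ballots; E wins 11–0.
E vs B: E, 11–0.
E vs C: 10 to 1, E.
E–G: E 6–5.
E beats A, B, C, G — 4 pairwise wins.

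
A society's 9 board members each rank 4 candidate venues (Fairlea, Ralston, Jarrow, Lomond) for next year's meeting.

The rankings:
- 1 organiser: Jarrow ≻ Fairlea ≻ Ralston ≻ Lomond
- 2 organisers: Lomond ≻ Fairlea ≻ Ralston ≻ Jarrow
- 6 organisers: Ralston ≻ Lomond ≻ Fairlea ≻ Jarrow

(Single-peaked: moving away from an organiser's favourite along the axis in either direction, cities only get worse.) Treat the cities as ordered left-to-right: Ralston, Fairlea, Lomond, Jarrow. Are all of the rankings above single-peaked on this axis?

Axis positions: Ralston=1, Fairlea=2, Lomond=3, Jarrow=4.
Ballot type 1: ranking walks positions 4-2-1-3; Fairlea is ranked above Lomond even though Lomond lies between Fairlea and the peak Jarrow on the axis — preferences dip and rise again. Not single-peaked.
Ballot type 2 (peak Lomond at position 3): ranking walks positions 3-2-1-4, expanding outward from the peak — single-peaked.
Ballot type 3: ranking walks positions 1-3-2-4; Lomond is ranked above Fairlea even though Fairlea lies between Lomond and the peak Ralston on the axis — preferences dip and rise again. Not single-peaked.
Ballot type 1 violates single-peakedness, so the profile is not single-peaked on this axis.

no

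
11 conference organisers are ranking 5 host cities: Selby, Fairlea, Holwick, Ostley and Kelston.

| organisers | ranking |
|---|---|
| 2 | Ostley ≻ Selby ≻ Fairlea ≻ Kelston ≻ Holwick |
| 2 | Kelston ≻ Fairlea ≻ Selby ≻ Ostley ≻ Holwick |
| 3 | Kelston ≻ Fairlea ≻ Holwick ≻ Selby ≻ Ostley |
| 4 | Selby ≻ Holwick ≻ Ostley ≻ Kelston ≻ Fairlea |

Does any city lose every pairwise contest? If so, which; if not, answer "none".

Head-to-head results (11 organisers):
Selby vs Fairlea: Selby wins 6–5.
Selby vs Holwick: Selby is ranked higher on 2+2+4 = 8 ballots, Holwick on 3. Selby wins 8–3.
Selby vs Ostley: Selby, 9–2.
Selby–Kelston: Selby 6–5.
Fairlea vs Holwick: Fairlea is ranked higher on 2+2+3 = 7 ballots, Holwick on 4. Fairlea wins 7–4.
Fairlea vs Ostley: Ostley wins 6–5.
Fairlea vs Kelston: 2 to 9, Kelston.
Holwick vs Ostley: 3+4 = 7 for Holwick, 4 for Ostley — Holwick by 7–4.
Holwick vs Kelston: Kelston, 7–4.
Ostley vs Kelston: Ostley is ranked higher on 2+4 = 6 ballots, Kelston on 5. Ostley wins 6–5.
No city is winless: Selby beats Fairlea; Fairlea beats Holwick; Holwick beats Ostley; Ostley beats Fairlea; Kelston beats Fairlea. There is no Condorcet loser.

none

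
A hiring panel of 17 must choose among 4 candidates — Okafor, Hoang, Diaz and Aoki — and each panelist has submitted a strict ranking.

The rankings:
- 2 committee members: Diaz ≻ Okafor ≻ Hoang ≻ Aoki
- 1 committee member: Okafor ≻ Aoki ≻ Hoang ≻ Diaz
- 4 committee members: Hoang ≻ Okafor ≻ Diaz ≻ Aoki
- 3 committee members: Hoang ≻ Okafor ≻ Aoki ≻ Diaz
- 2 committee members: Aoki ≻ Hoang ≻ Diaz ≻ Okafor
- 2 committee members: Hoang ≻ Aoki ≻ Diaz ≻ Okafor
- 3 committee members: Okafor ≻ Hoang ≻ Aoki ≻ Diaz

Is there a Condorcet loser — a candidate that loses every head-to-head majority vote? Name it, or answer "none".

Diaz

Head-to-head results (17 committee members):
Okafor vs Hoang: Okafor preferred on 2+1+3 = 6 ballots; Hoang wins 11–6.
Okafor vs Diaz: 1+4+3+3 = 11 for Okafor, 6 for Diaz — Okafor by 11–6.
Okafor–Aoki: Okafor 13–4.
Hoang vs Diaz: Hoang wins 15–2.
Hoang–Aoki: Hoang 14–3.
Diaz vs Aoki: Aoki, 11–6.
Diaz loses to every other candidate — it is the Condorcet loser.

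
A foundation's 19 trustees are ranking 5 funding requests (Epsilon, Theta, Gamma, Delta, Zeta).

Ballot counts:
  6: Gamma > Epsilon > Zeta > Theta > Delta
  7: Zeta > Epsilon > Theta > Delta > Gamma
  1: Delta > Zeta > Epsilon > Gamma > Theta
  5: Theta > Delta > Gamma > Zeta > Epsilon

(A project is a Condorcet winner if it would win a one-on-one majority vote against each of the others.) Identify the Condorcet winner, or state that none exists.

Pairwise majorities:
Epsilon vs Theta: 6+7+1 = 14 for Epsilon, 5 for Theta — Epsilon by 14–5.
Epsilon vs Gamma: Epsilon preferred on 7+1 = 8 ballots; Gamma wins 11–8.
Epsilon vs Delta: Epsilon preferred on 6+7 = 13 ballots; Epsilon wins 13–6.
Epsilon vs Zeta: 6 to 13, Zeta.
Theta vs Gamma: Theta is ranked higher on 7+5 = 12 ballots, Gamma on 7. Theta wins 12–7.
Theta vs Delta: Theta preferred on 6+7+5 = 18 ballots; Theta wins 18–1.
Theta vs Zeta: Theta is ranked higher on 5 ballots, Zeta on 14. Zeta wins 14–5.
Gamma vs Delta: 6 for Gamma, 13 for Delta — Delta by 13–6.
Gamma vs Zeta: Gamma is ranked higher on 6+5 = 11 ballots, Zeta on 8. Gamma wins 11–8.
Delta vs Zeta: 1+5 = 6 for Delta, 13 for Zeta — Zeta by 13–6.
No project is unbeaten: Epsilon loses to Gamma; Theta loses to Epsilon; Gamma loses to Theta; Delta loses to Epsilon; Zeta loses to Gamma. In particular Epsilon > Theta > Gamma > Epsilon is a majority cycle — no Condorcet winner exists.

none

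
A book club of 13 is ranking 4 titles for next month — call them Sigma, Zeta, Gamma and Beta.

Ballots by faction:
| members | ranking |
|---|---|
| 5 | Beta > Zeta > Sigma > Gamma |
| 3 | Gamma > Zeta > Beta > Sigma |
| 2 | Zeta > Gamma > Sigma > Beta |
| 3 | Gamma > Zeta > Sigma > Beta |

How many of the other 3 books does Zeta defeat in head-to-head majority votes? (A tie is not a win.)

3

Zeta against each rival (13 members):
Zeta vs Sigma: 13 to 0, Zeta.
Zeta vs Gamma: 5+2 = 7 for Zeta, 6 for Gamma — Zeta by 7–6.
Zeta vs Beta: Zeta preferred on 3+2+3 = 8 ballots; Zeta wins 8–5.
Zeta beats Sigma, Gamma, Beta — 3 pairwise wins.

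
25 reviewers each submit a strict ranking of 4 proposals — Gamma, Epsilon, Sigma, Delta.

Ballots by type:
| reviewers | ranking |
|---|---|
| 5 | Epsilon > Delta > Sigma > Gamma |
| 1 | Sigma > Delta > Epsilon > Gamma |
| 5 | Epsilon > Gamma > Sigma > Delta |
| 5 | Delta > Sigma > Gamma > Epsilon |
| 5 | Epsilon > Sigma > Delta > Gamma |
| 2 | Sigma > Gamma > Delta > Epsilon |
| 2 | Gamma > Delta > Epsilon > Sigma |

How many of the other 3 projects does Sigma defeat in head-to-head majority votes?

Sigma against each rival (25 reviewers):
Sigma vs Gamma: Sigma is ranked higher on 5+1+5+5+2 = 18 ballots, Gamma on 7. Sigma wins 18–7.
Sigma vs Epsilon: Sigma is ranked higher on 1+5+2 = 8 ballots, Epsilon on 17. Epsilon wins 17–8.
Sigma vs Delta: Sigma, 13–12.
Sigma beats Gamma, Delta; loses to Epsilon — 2 pairwise wins.

2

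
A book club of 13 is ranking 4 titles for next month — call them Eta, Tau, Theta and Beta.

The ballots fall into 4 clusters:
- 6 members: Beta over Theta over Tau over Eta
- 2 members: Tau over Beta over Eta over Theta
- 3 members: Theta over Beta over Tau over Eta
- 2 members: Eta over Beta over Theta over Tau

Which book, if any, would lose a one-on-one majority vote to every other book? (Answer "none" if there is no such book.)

Pairwise majorities:
Eta vs Tau: 2 to 11, Tau.
Eta vs Theta: Eta preferred on 2+2 = 4 ballots; Theta wins 9–4.
Eta–Beta: Beta 11–2.
Tau vs Theta: 2 for Tau, 11 for Theta — Theta by 11–2.
Tau vs Beta: Beta, 11–2.
Theta vs Beta: Beta, 10–3.
Eta loses to every other book — it is the Condorcet loser.

Eta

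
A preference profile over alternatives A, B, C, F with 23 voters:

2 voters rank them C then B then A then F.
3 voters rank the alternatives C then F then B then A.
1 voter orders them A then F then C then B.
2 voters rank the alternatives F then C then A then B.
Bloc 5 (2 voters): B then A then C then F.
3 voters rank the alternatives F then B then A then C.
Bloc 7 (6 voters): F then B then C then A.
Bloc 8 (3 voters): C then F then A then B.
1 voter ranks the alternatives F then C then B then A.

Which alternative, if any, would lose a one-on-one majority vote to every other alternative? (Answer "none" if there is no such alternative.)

A

Pairwise majorities:
A vs B: 1+2+3 = 6 for A, 17 for B — B by 17–6.
A vs C: A preferred on 1+2+3 = 6 ballots; C wins 17–6.
A vs F: F wins 18–5.
B vs C: B is ranked higher on 2+3+6 = 11 ballots, C on 12. C wins 12–11.
B–F: F 19–4.
C vs F: F wins 13–10.
A loses to every other alternative — it is the Condorcet loser.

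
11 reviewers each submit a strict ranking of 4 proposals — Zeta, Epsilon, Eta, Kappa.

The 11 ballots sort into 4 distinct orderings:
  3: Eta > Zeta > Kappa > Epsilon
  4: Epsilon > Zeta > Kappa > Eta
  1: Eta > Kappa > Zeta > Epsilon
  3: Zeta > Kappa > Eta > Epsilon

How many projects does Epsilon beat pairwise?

Epsilon against each rival (11 reviewers):
Epsilon vs Zeta: Zeta wins 7–4.
Epsilon vs Eta: Epsilon preferred on 4 ballots; Eta wins 7–4.
Epsilon vs Kappa: Epsilon is ranked higher on 4 ballots, Kappa on 7. Kappa wins 7–4.
Epsilon beats no one; loses to Zeta, Eta, Kappa — 0 pairwise wins.

0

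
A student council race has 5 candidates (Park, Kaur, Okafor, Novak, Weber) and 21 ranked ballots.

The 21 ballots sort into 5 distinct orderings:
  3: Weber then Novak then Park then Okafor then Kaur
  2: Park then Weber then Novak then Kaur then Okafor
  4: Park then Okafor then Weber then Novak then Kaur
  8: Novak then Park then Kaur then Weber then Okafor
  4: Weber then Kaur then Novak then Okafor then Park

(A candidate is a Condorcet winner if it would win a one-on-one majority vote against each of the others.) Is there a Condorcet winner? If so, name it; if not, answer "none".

none

Head-to-head results (21 voters):
Park vs Kaur: Park preferred on 3+2+4+8 = 17 ballots; Park wins 17–4.
Park vs Okafor: Park preferred on 3+2+4+8 = 17 ballots; Park wins 17–4.
Park vs Novak: Novak wins 15–6.
Park vs Weber: Park is ranked higher on 2+4+8 = 14 ballots, Weber on 7. Park wins 14–7.
Kaur vs Okafor: 2+8+4 = 14 for Kaur, 7 for Okafor — Kaur by 14–7.
Kaur–Novak: Novak 17–4.
Kaur vs Weber: 8 for Kaur, 13 for Weber — Weber by 13–8.
Okafor vs Novak: Novak wins 17–4.
Okafor vs Weber: Weber, 17–4.
Novak vs Weber: Novak preferred on 8 ballots; Weber wins 13–8.
Every candidate loses at least once (Park loses to Novak; Kaur loses to Park; Okafor loses to Park; Novak loses to Weber; Weber loses to Park). The majority relation contains the cycle Park beats Weber beats Novak beats Park, so there is no Condorcet winner.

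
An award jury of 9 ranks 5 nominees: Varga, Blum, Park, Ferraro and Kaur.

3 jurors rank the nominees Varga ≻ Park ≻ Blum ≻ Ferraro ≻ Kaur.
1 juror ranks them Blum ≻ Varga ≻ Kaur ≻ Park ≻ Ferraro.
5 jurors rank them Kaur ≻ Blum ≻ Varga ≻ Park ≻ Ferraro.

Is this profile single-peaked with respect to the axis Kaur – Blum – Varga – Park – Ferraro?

Axis positions: Kaur=1, Blum=2, Varga=3, Park=4, Ferraro=5.
Cluster 1 (peak Varga at position 3): ranking walks positions 3-4-2-5-1, expanding outward from the peak — single-peaked.
Cluster 2 (peak Blum at position 2): ranking walks positions 2-3-1-4-5, expanding outward from the peak — single-peaked.
Cluster 3 (peak Kaur at position 1): ranking walks positions 1-2-3-4-5, expanding outward from the peak — single-peaked.
Every ranking is single-peaked on this axis.

yes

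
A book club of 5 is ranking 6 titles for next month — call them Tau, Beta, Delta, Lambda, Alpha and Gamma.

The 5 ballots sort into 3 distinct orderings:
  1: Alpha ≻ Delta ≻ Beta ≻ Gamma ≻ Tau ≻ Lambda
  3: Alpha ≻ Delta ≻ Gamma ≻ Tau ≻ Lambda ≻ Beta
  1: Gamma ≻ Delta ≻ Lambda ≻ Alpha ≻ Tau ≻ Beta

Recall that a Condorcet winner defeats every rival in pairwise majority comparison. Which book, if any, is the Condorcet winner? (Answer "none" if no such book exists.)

Check each pair by majority over 5 ballots:
Tau vs Beta: Tau is ranked higher on 3+1 = 4 ballots, Beta on 1. Tau wins 4–1.
Tau vs Delta: 0 for Tau, 5 for Delta — Delta by 5–0.
Tau vs Lambda: 4 to 1, Tau.
Tau vs Alpha: Tau preferred on 0 ballots; Alpha wins 5–0.
Tau vs Gamma: Tau preferred on 0 ballots; Gamma wins 5–0.
Beta vs Delta: 0 to 5, Delta.
Beta vs Lambda: Beta preferred on 1 ballot; Lambda wins 4–1.
Beta vs Alpha: 0 to 5, Alpha.
Beta vs Gamma: Beta is ranked higher on 1 ballot, Gamma on 4. Gamma wins 4–1.
Delta vs Lambda: 1+3+1 = 5 for Delta, 0 for Lambda — Delta by 5–0.
Delta vs Alpha: 1 to 4, Alpha.
Delta vs Gamma: 1+3 = 4 for Delta, 1 for Gamma — Delta by 4–1.
Lambda vs Alpha: Lambda preferred on 1 ballot; Alpha wins 4–1.
Lambda vs Gamma: 0 to 5, Gamma.
Alpha vs Gamma: Alpha preferred on 1+3 = 4 ballots; Alpha wins 4–1.
Alpha beats each of Tau, Beta, Delta, Lambda, Gamma — Alpha is the Condorcet winner.

Alpha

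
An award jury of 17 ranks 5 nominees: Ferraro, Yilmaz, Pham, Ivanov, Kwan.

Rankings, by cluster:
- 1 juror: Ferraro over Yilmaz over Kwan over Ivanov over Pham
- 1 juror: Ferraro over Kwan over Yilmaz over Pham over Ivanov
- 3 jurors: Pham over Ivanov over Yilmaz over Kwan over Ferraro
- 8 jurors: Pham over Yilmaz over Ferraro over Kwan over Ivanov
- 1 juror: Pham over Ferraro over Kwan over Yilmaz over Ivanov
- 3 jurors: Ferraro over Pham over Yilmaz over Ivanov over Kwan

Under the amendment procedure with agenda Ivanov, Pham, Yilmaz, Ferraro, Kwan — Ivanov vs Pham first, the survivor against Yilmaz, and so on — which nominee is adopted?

Pham

Round 1: Ivanov vs Pham — 1–16, Pham advances.
Round 2: Pham vs Yilmaz — 15–2, Pham advances.
Round 3: Pham vs Ferraro — 12–5, Pham advances.
Round 4: Pham vs Kwan — 15–2, Pham advances.
The agenda winner is Pham.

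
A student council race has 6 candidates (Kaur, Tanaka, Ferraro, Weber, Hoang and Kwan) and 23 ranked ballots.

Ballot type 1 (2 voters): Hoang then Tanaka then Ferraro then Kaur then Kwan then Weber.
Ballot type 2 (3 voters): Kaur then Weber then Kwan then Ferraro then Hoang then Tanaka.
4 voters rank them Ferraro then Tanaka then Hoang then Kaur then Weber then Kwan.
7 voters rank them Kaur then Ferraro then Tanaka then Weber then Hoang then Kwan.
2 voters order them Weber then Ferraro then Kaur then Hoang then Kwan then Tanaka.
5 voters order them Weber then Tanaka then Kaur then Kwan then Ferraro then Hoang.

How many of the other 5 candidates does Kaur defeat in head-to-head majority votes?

Kaur against each rival (23 voters):
Kaur–Tanaka: Kaur 12–11.
Kaur vs Ferraro: Kaur wins 15–8.
Kaur vs Weber: Kaur wins 16–7.
Kaur–Hoang: Kaur 17–6.
Kaur–Kwan: Kaur 23–0.
Kaur beats Tanaka, Ferraro, Weber, Hoang, Kwan — 5 pairwise wins.

5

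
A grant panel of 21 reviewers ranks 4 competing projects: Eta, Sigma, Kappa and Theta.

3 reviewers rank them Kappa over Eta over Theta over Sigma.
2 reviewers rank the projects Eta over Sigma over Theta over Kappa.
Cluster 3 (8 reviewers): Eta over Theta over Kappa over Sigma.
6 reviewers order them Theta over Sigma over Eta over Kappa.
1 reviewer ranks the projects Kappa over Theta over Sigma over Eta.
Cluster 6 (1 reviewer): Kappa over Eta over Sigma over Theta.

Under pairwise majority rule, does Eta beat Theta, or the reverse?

Eta

Ballots ranking Eta above Theta: 3 + 2 + 8 + 1 = 14.
Ballots ranking Theta above Eta: 21 − 14 = 7.
Eta wins the head-to-head 14–7.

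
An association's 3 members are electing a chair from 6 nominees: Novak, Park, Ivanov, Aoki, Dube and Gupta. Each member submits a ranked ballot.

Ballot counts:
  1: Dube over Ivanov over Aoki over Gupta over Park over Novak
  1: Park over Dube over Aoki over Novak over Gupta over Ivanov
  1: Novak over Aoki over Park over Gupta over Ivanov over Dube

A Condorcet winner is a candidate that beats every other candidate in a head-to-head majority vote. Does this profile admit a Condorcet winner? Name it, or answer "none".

none

Pairwise majorities:
Novak–Park: Park 2–1.
Novak vs Ivanov: Novak wins 2–1.
Novak–Aoki: Aoki 2–1.
Novak vs Dube: Dube, 2–1.
Novak–Gupta: Novak 2–1.
Park vs Ivanov: Park, 2–1.
Park vs Aoki: Aoki, 2–1.
Park–Dube: Park 2–1.
Park–Gupta: Park 2–1.
Ivanov vs Aoki: Aoki wins 2–1.
Ivanov vs Dube: Dube wins 2–1.
Ivanov vs Gupta: Gupta wins 2–1.
Aoki vs Dube: Dube wins 2–1.
Aoki vs Gupta: Aoki wins 3–0.
Dube vs Gupta: Dube wins 2–1.
No candidate is unbeaten: Novak loses to Park; Park loses to Aoki; Ivanov loses to Novak; Aoki loses to Dube; Dube loses to Park; Gupta loses to Novak. In particular Park beats Dube beats Aoki beats Park is a majority cycle — no Condorcet winner exists.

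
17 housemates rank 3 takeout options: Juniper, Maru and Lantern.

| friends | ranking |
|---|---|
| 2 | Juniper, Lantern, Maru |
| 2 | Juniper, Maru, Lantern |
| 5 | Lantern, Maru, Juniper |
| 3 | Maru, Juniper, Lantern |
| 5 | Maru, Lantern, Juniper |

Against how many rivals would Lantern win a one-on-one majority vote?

1

Lantern against each rival (17 friends):
Lantern vs Juniper: Lantern is ranked higher on 5+5 = 10 ballots, Juniper on 7. Lantern wins 10–7.
Lantern–Maru: Maru 10–7.
Lantern beats Juniper; loses to Maru — 1 pairwise win.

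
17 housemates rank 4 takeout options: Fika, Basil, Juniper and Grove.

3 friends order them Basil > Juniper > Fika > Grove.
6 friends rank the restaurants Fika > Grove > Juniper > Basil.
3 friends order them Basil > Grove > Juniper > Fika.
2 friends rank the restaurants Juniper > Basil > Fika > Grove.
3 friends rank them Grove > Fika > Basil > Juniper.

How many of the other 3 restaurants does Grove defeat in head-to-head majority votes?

Grove against each rival (17 friends):
Grove vs Fika: 6 to 11, Fika.
Grove vs Basil: Grove wins 9–8.
Grove vs Juniper: Grove preferred on 6+3+3 = 12 ballots; Grove wins 12–5.
Grove beats Basil, Juniper; loses to Fika — 2 pairwise wins.

2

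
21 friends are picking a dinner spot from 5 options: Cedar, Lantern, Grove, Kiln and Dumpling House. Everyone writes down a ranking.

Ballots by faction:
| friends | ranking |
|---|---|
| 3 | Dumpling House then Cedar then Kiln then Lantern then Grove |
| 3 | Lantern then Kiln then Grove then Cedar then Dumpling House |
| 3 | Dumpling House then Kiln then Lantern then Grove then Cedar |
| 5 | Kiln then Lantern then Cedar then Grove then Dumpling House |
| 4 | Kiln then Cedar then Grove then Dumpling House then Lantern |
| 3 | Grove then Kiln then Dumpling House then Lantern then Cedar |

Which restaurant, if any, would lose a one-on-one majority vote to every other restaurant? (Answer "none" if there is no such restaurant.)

Pairwise majorities:
Cedar–Lantern: Lantern 14–7.
Cedar vs Grove: Cedar preferred on 3+5+4 = 12 ballots; Cedar wins 12–9.
Cedar vs Kiln: Kiln, 18–3.
Cedar vs Dumpling House: 12 to 9, Cedar.
Lantern vs Grove: Lantern, 14–7.
Lantern vs Kiln: Kiln, 18–3.
Lantern vs Dumpling House: Lantern is ranked higher on 3+5 = 8 ballots, Dumpling House on 13. Dumpling House wins 13–8.
Grove vs Kiln: Kiln wins 18–3.
Grove vs Dumpling House: Grove wins 15–6.
Kiln vs Dumpling House: 15 to 6, Kiln.
Each restaurant has at least one pairwise win (Cedar beats Grove; Lantern beats Cedar; Grove beats Dumpling House; Kiln beats Cedar; Dumpling House beats Lantern) — no Condorcet loser.

none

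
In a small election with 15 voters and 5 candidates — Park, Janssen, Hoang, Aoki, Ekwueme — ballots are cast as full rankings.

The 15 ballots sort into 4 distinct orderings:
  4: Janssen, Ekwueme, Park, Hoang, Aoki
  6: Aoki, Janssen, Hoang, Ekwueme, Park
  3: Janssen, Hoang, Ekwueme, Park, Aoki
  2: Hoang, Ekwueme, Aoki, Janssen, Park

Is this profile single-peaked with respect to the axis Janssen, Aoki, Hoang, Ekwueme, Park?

no

Axis positions: Janssen=1, Aoki=2, Hoang=3, Ekwueme=4, Park=5.
Cluster 1: ranking walks positions 1-4-5-3-2; Ekwueme is ranked above Aoki even though Aoki lies between Ekwueme and the peak Janssen on the axis — preferences dip and rise again. Not single-peaked.
Cluster 2 (peak Aoki at position 2): ranking walks positions 2-1-3-4-5, expanding outward from the peak — single-peaked.
Cluster 3: ranking walks positions 1-3-4-5-2; Hoang is ranked above Aoki even though Aoki lies between Hoang and the peak Janssen on the axis — preferences dip and rise again. Not single-peaked.
Cluster 4 (peak Hoang at position 3): ranking walks positions 3-4-2-1-5, expanding outward from the peak — single-peaked.
Cluster 1 violates single-peakedness, so the profile is not single-peaked on this axis.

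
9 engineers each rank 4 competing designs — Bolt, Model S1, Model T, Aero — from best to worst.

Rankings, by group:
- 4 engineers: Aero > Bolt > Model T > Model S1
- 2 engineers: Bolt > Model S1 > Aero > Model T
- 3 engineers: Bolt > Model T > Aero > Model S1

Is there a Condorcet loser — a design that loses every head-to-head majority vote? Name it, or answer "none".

Head-to-head results (9 engineers):
Bolt vs Model S1: 4+2+3 = 9 for Bolt, 0 for Model S1 — Bolt by 9–0.
Bolt vs Model T: Bolt wins 9–0.
Bolt vs Aero: 2+3 = 5 for Bolt, 4 for Aero — Bolt by 5–4.
Model S1 vs Model T: Model T, 7–2.
Model S1 vs Aero: Aero wins 7–2.
Model T vs Aero: Aero, 6–3.
Model S1 loses to every other design — it is the Condorcet loser.

Model S1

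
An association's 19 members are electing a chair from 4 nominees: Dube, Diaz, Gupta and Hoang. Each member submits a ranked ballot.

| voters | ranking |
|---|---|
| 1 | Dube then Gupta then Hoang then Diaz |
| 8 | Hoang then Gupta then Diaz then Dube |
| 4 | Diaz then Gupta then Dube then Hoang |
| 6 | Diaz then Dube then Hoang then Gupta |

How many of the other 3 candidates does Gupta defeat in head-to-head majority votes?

1

Gupta against each rival (19 voters):
Gupta vs Dube: Gupta, 12–7.
Gupta vs Diaz: 9 to 10, Diaz.
Gupta vs Hoang: Gupta preferred on 1+4 = 5 ballots; Hoang wins 14–5.
Gupta beats Dube; loses to Diaz, Hoang — 1 pairwise win.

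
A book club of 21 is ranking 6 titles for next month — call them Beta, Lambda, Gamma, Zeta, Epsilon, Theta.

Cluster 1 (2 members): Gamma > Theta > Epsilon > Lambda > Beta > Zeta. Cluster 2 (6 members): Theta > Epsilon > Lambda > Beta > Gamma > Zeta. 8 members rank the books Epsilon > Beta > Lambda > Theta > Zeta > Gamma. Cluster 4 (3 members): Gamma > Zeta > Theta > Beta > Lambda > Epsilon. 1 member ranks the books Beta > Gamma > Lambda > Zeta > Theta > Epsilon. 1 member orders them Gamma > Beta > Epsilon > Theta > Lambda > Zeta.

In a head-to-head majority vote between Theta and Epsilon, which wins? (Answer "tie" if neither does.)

Theta

Ballots ranking Theta above Epsilon: 2 + 6 + 3 + 1 = 12.
Ballots ranking Epsilon above Theta: 21 − 12 = 9.
Theta wins the head-to-head 12–9.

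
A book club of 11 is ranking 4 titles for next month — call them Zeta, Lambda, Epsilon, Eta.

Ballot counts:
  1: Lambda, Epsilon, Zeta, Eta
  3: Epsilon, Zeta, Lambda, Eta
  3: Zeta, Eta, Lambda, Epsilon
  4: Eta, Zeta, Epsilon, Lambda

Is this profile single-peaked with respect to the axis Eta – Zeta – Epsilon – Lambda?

no

Axis positions: Eta=1, Zeta=2, Epsilon=3, Lambda=4.
Faction 1 (peak Lambda at position 4): ranking walks positions 4-3-2-1, expanding outward from the peak — single-peaked.
Faction 2 (peak Epsilon at position 3): ranking walks positions 3-2-4-1, expanding outward from the peak — single-peaked.
Faction 3: ranking walks positions 2-1-4-3; Lambda is ranked above Epsilon even though Epsilon lies between Lambda and the peak Zeta on the axis — preferences dip and rise again. Not single-peaked.
Faction 4 (peak Eta at position 1): ranking walks positions 1-2-3-4, expanding outward from the peak — single-peaked.
Faction 3 violates single-peakedness, so the profile is not single-peaked on this axis.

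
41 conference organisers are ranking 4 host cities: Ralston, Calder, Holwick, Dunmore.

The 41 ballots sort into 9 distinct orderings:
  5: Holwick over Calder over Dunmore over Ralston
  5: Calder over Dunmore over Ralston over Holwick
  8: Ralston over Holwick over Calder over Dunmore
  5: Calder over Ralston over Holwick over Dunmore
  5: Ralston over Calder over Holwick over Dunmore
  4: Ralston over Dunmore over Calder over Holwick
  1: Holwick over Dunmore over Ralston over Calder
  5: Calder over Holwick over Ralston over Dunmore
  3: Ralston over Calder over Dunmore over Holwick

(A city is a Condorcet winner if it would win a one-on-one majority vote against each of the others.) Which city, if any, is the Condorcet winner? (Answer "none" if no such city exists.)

Ralston

Head-to-head results (41 organisers):
Ralston vs Calder: Ralston wins 21–20.
Ralston vs Holwick: Ralston, 30–11.
Ralston–Dunmore: Ralston 30–11.
Calder vs Holwick: Calder, 27–14.
Calder–Dunmore: Calder 36–5.
Holwick vs Dunmore: Holwick wins 29–12.
Ralston wins every pairwise contest, so Ralston is the Condorcet winner.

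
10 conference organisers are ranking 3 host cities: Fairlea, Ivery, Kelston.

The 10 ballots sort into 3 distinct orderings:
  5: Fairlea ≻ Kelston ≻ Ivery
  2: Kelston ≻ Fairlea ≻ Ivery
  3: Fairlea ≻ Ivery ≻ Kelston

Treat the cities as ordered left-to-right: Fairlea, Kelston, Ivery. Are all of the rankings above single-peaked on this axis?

Axis positions: Fairlea=1, Kelston=2, Ivery=3.
Cluster 1 (peak Fairlea at position 1): ranking walks positions 1-2-3, expanding outward from the peak — single-peaked.
Cluster 2 (peak Kelston at position 2): ranking walks positions 2-1-3, expanding outward from the peak — single-peaked.
Cluster 3: ranking walks positions 1-3-2; Ivery is ranked above Kelston even though Kelston lies between Ivery and the peak Fairlea on the axis — preferences dip and rise again. Not single-peaked.
Cluster 3 violates single-peakedness, so the profile is not single-peaked on this axis.

no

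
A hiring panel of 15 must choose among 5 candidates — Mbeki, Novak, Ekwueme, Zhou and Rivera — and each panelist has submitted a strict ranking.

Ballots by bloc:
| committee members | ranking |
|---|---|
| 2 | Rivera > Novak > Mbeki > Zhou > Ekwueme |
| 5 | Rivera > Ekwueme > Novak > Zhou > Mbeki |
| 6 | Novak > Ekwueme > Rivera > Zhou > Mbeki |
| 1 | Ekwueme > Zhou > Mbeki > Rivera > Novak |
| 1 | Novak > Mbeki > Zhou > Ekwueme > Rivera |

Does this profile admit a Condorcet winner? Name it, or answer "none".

Head-to-head results (15 committee members):
Mbeki vs Novak: 1 to 14, Novak.
Mbeki vs Ekwueme: Mbeki preferred on 2+1 = 3 ballots; Ekwueme wins 12–3.
Mbeki vs Zhou: 3 to 12, Zhou.
Mbeki vs Rivera: Mbeki preferred on 1+1 = 2 ballots; Rivera wins 13–2.
Novak vs Ekwueme: Novak preferred on 2+6+1 = 9 ballots; Novak wins 9–6.
Novak vs Zhou: Novak preferred on 2+5+6+1 = 14 ballots; Novak wins 14–1.
Novak vs Rivera: Novak preferred on 6+1 = 7 ballots; Rivera wins 8–7.
Ekwueme vs Zhou: 5+6+1 = 12 for Ekwueme, 3 for Zhou — Ekwueme by 12–3.
Ekwueme vs Rivera: 8 to 7, Ekwueme.
Zhou vs Rivera: 1+1 = 2 for Zhou, 13 for Rivera — Rivera by 13–2.
No candidate is unbeaten: Mbeki loses to Novak; Novak loses to Rivera; Ekwueme loses to Novak; Zhou loses to Novak; Rivera loses to Ekwueme. In particular Novak > Ekwueme > Rivera > Novak is a majority cycle — no Condorcet winner exists.

none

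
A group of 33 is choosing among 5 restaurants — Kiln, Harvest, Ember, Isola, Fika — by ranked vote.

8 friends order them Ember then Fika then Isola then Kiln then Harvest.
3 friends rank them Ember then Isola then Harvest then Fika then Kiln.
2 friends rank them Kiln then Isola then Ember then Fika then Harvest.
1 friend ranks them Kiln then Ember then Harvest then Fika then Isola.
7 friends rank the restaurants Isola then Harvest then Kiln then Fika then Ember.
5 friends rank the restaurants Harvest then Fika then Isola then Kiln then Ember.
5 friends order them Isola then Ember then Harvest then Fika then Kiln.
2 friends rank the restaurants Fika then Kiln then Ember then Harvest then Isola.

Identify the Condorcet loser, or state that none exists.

Head-to-head results (33 friends):
Kiln vs Harvest: Kiln is ranked higher on 8+2+1+2 = 13 ballots, Harvest on 20. Harvest wins 20–13.
Kiln vs Ember: 2+1+7+5+2 = 17 for Kiln, 16 for Ember — Kiln by 17–16.
Kiln vs Isola: Isola, 28–5.
Kiln vs Fika: Kiln preferred on 2+1+7 = 10 ballots; Fika wins 23–10.
Harvest vs Ember: 7+5 = 12 for Harvest, 21 for Ember — Ember by 21–12.
Harvest–Isola: Isola 25–8.
Harvest vs Fika: 21 to 12, Harvest.
Ember vs Isola: 14 to 19, Isola.
Ember vs Fika: 8+3+2+1+5 = 19 for Ember, 14 for Fika — Ember by 19–14.
Isola vs Fika: Isola preferred on 3+2+7+5 = 17 ballots; Isola wins 17–16.
Every restaurant wins at least one matchup (Kiln beats Ember; Harvest beats Kiln; Ember beats Harvest; Isola beats Kiln; Fika beats Kiln), so there is no Condorcet loser.

none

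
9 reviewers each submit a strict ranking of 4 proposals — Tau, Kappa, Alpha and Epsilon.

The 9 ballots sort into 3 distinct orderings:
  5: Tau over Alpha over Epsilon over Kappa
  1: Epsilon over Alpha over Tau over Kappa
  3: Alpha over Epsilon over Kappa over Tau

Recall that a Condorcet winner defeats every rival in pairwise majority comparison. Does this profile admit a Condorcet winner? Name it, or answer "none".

Tau

Pairwise majorities:
Tau vs Kappa: 5+1 = 6 for Tau, 3 for Kappa — Tau by 6–3.
Tau vs Alpha: Tau is ranked higher on 5 ballots, Alpha on 4. Tau wins 5–4.
Tau vs Epsilon: Tau preferred on 5 ballots; Tau wins 5–4.
Kappa vs Alpha: Kappa preferred on 0 ballots; Alpha wins 9–0.
Kappa vs Epsilon: Kappa is ranked higher on 0 ballots, Epsilon on 9. Epsilon wins 9–0.
Alpha vs Epsilon: Alpha is ranked higher on 5+3 = 8 ballots, Epsilon on 1. Alpha wins 8–1.
Only Tau has no losses; Tau is the Condorcet winner.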